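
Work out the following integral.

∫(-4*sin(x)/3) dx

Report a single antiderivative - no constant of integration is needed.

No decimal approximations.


Answer: 4*cos(x)/3.


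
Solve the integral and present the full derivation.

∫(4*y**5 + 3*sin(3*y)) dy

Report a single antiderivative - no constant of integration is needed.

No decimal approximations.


Step 1. Rewrite: now ∫(4*y**5) dy + ∫(3*sin(3*y)) dy.
Step 2. Evaluate the standard form: now -cos(3*y) + ∫(4*y**5) dy.
Step 3. Evaluate the standard form: now 2*y**6/3 - cos(3*y).
Answer: 2*y**6/3 - cos(3*y).


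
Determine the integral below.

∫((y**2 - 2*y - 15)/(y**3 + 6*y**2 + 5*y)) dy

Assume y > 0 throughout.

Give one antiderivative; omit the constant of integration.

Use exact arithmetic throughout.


Answer: -3*log(y) + 3*log(y + 1) + log(y + 5).


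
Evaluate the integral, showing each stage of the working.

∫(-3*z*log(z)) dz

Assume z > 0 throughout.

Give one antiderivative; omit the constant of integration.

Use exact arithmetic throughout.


Step 1. Integrate ∫(-3*z*log(z)) dz by parts with u = log(z), dv = (-3*z) dz, so v = -3*z**2/2 [assuming z > 0]: now -3*z**2*log(z)/2 + ∫(3*z/2) dz.
Step 2. Evaluate the standard form: now -3*z**2*log(z)/2 + 3*z**2/4.
Answer: -3*z**2*log(z)/2 + 3*z**2/4.


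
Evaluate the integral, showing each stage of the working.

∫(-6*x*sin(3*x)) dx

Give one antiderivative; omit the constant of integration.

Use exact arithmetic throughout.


Step 1. Integrate ∫(-6*x*sin(3*x)) dx by parts with u = x, dv = (-6*sin(3*x)) dx, so v = 2*cos(3*x): now 2*x*cos(3*x) + ∫(-2*cos(3*x)) dx.
Step 2. Evaluate the standard form: now 2*x*cos(3*x) - 2*sin(3*x)/3.
Answer: 2*x*cos(3*x) - 2*sin(3*x)/3.


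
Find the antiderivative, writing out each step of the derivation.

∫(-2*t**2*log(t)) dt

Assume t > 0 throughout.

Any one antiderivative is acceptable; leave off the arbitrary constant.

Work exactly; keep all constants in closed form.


Step 1. Integrate ∫(-2*t**2*log(t)) dt by parts with u = log(t), dv = (-2*t**2) dt, so v = -2*t**3/3 [assuming t > 0]: now -2*t**3*log(t)/3 + ∫(2*t**2/3) dt.
Step 2. Evaluate the standard form: now -2*t**3*log(t)/3 + 2*t**3/9.
Answer: -2*t**3*log(t)/3 + 2*t**3/9.


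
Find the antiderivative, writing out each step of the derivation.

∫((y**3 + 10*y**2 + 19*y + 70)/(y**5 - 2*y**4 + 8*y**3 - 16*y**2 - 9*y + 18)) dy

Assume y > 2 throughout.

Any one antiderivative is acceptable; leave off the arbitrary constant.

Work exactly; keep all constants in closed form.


Step 1. Decompose ∫((y**3 + 10*y**2 + 19*y + 70)/(y**5 - 2*y**4 + 8*y**3 - 16*y**2 - 9*y + 18)) dy by partial fractions, (y**3 + 10*y**2 + 19*y + 70)/(y**5 - 2*y**4 + 8*y**3 - 16*y**2 - 9*y + 18) = -1/(y**2 + 9) + 1/(y + 1) - 5/(y - 1) + 4/(y - 2): now ∫(4/(y - 2)) dy + ∫(-5/(y - 1)) dy + ∫(1/(y + 1)) dy + ∫(-1/(y**2 + 9)) dy.
Step 2. Evaluate the standard form [assuming y > 1]: now -5*log(y - 1) + ∫(4/(y - 2)) dy + ∫(1/(y + 1)) dy + ∫(-1/(y**2 + 9)) dy.
Step 3. Evaluate the standard form [assuming y > 2]: now 4*log(y - 2) - 5*log(y - 1) + ∫(1/(y + 1)) dy + ∫(-1/(y**2 + 9)) dy.
Step 4. Evaluate the standard form [assuming y > -1]: now 4*log(y - 2) - 5*log(y - 1) + log(y + 1) + ∫(-1/(y**2 + 9)) dy.
Step 5. Evaluate the standard form: now 4*log(y - 2) - 5*log(y - 1) + log(y + 1) - atan(y/3)/3.
Answer: 4*log(y - 2) - 5*log(y - 1) + log(y + 1) - atan(y/3)/3.


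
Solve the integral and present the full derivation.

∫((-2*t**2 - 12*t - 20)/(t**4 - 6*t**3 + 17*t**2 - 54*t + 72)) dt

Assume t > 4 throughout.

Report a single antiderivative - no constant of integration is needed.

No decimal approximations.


Step 1. Decompose ∫((-2*t**2 - 12*t - 20)/(t**4 - 6*t**3 + 17*t**2 - 54*t + 72)) dt by partial fractions, (-2*t**2 - 12*t - 20)/(t**4 - 6*t**3 + 17*t**2 - 54*t + 72) = 2/(t**2 + 9) + 2/(t - 2) - 2/(t - 4): now ∫(-2/(t - 4)) dt + ∫(2/(t - 2)) dt + ∫(2/(t**2 + 9)) dt.
Step 2. Evaluate the standard form [assuming t > 2]: now 2*log(t - 2) + ∫(-2/(t - 4)) dt + ∫(2/(t**2 + 9)) dt.
Step 3. Evaluate the standard form [assuming t > 4]: now -2*log(t - 4) + 2*log(t - 2) + ∫(2/(t**2 + 9)) dt.
Step 4. Evaluate the standard form: now -2*log(t - 4) + 2*log(t - 2) + 2*atan(t/3)/3.
Answer: -2*log(t - 4) + 2*log(t - 2) + 2*atan(t/3)/3.


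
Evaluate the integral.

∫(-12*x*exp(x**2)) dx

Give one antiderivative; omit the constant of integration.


Answer: -6*exp(x**2).


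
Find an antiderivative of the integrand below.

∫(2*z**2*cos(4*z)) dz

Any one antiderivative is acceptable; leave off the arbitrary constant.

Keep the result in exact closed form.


Answer: z**2*sin(4*z)/2 + z*cos(4*z)/4 - sin(4*z)/16.


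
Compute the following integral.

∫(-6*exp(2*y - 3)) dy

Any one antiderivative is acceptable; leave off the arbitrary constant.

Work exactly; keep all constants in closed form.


Answer: -3*exp(2*y - 3).


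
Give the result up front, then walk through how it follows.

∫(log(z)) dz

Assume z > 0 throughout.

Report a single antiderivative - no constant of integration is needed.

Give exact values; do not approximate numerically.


The answer is z*log(z) - z.
Step 1. Integrate ∫(log(z)) dz by parts with u = log(z), dv = (1) dz, so v = z [assuming z > 0]: now z*log(z) + ∫(-1) dz.
Step 2. Evaluate the standard form: now z*log(z) - z.
Answer: z*log(z) - z.


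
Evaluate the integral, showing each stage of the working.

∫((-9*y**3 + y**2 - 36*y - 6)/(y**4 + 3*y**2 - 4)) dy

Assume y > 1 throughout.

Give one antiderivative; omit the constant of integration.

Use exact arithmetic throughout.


Step 1. Decompose ∫((-9*y**3 + y**2 - 36*y - 6)/(y**4 + 3*y**2 - 4)) dy by partial fractions, (-9*y**3 + y**2 - 36*y - 6)/(y**4 + 3*y**2 - 4) = 2/(y**2 + 4) - 4/(y + 1) - 5/(y - 1): now ∫(-5/(y - 1)) dy + ∫(-4/(y + 1)) dy + ∫(2/(y**2 + 4)) dy.
Step 2. Evaluate the standard form [assuming y > -1]: now -4*log(y + 1) + ∫(-5/(y - 1)) dy + ∫(2/(y**2 + 4)) dy.
Step 3. Evaluate the standard form [assuming y > 1]: now -5*log(y - 1) - 4*log(y + 1) + ∫(2/(y**2 + 4)) dy.
Step 4. Evaluate the standard form: now -5*log(y - 1) - 4*log(y + 1) + atan(y/2).
Answer: -5*log(y - 1) - 4*log(y + 1) + atan(y/2).


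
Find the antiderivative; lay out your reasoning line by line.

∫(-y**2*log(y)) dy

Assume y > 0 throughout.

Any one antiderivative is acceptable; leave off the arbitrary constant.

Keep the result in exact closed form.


Step 1. Integrate ∫(-y**2*log(y)) dy by parts with u = log(y), dv = (-y**2) dy, so v = -y**3/3 [assuming y > 0]: now -y**3*log(y)/3 + ∫(y**2/3) dy.
Step 2. Evaluate the standard form: now -y**3*log(y)/3 + y**3/9.
Answer: -y**3*log(y)/3 + y**3/9.


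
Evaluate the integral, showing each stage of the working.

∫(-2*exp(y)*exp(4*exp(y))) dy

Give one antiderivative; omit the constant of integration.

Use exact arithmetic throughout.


Step 1. Substitute u = exp(y), turning ∫(-2*exp(y)*exp(4*exp(y))) dy into ∫(-2*exp(4*u)) du: now ∫(-2*exp(4*u)) du.
Step 2. Evaluate the standard form: now -exp(4*u)/2.
Step 3. Substitute back u = exp(y): now -exp(4*exp(y))/2.
Answer: -exp(4*exp(y))/2.


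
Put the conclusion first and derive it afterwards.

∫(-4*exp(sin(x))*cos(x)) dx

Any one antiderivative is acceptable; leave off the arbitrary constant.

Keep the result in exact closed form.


The answer is -4*exp(sin(x)).
Step 1. Substitute u = sin(x), turning ∫(-4*exp(sin(x))*cos(x)) dx into ∫(-4*exp(u)) du: now ∫(-4*exp(u)) du.
Step 2. Evaluate the standard form: now -4*exp(u).
Step 3. Substitute back u = sin(x): now -4*exp(sin(x)).
Answer: -4*exp(sin(x)).


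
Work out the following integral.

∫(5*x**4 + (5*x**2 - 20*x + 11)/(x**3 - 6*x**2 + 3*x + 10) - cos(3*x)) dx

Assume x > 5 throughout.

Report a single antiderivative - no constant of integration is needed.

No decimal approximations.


Answer: x**5 + 2*log(x - 5) + log(x - 2) + 2*log(x + 1) - sin(3*x)/3.


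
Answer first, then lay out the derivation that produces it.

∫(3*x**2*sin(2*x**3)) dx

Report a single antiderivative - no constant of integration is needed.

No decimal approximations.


The answer is -cos(2*x**3)/2.
Step 1. Substitute u = x**3, turning ∫(3*x**2*sin(2*x**3)) dx into ∫(sin(2*u)) du: now ∫(sin(2*u)) du.
Step 2. Evaluate the standard form: now -cos(2*u)/2.
Step 3. Substitute back u = x**3: now -cos(2*x**3)/2.
Answer: -cos(2*x**3)/2.


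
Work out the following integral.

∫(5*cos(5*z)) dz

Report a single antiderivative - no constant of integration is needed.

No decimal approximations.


Answer: sin(5*z).


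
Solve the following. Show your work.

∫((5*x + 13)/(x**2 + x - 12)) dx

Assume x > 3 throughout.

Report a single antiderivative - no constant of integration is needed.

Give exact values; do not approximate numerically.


Step 1. Decompose ∫((5*x + 13)/(x**2 + x - 12)) dx by partial fractions, (5*x + 13)/(x**2 + x - 12) = 1/(x + 4) + 4/(x - 3): now ∫(4/(x - 3)) dx + ∫(1/(x + 4)) dx.
Step 2. Evaluate the standard form [assuming x > 3]: now 4*log(x - 3) + ∫(1/(x + 4)) dx.
Step 3. Evaluate the standard form [assuming x > -4]: now 4*log(x - 3) + log(x + 4).
Answer: 4*log(x - 3) + log(x + 4).


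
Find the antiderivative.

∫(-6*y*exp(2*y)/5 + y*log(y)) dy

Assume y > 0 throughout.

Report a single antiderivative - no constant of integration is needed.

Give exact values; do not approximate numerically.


Answer: y**2*log(y)/2 - y**2/4 - 3*y*exp(2*y)/5 + 3*exp(2*y)/10.


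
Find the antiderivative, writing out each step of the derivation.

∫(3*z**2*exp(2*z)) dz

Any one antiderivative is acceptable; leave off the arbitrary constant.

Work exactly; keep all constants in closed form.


Step 1. Integrate ∫(3*z**2*exp(2*z)) dz by parts with u = z**2, dv = (3*exp(2*z)) dz, so v = 3*exp(2*z)/2: now 3*z**2*exp(2*z)/2 + ∫(-3*z*exp(2*z)) dz.
Step 2. Integrate ∫(-3*z*exp(2*z)) dz by parts with u = z, dv = (-3*exp(2*z)) dz, so v = -3*exp(2*z)/2: now 3*z**2*exp(2*z)/2 - 3*z*exp(2*z)/2 + ∫(3*exp(2*z)/2) dz.
Step 3. Evaluate the standard form: now 3*z**2*exp(2*z)/2 - 3*z*exp(2*z)/2 + 3*exp(2*z)/4.
Answer: 3*z**2*exp(2*z)/2 - 3*z*exp(2*z)/2 + 3*exp(2*z)/4.


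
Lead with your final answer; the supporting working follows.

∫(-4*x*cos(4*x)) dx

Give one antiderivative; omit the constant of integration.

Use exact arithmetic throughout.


The answer is -x*sin(4*x) - cos(4*x)/4.
Step 1. Integrate ∫(-4*x*cos(4*x)) dx by parts with u = x, dv = (-4*cos(4*x)) dx, so v = -sin(4*x): now -x*sin(4*x) + ∫(sin(4*x)) dx.
Step 2. Evaluate the standard form: now -x*sin(4*x) - cos(4*x)/4.
Answer: -x*sin(4*x) - cos(4*x)/4.


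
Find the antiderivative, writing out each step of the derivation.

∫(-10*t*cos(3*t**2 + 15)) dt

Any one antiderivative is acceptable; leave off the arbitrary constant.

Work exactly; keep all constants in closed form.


Step 1. Substitute u = t**2 + 5, turning ∫(-10*t*cos(3*t**2 + 15)) dt into ∫(-5*cos(3*u)) du: now ∫(-5*cos(3*u)) du.
Step 2. Evaluate the standard form: now -5*sin(3*u)/3.
Step 3. Substitute back u = t**2 + 5: now -5*sin(3*t**2 + 15)/3.
Answer: -5*sin(3*t**2 + 15)/3.


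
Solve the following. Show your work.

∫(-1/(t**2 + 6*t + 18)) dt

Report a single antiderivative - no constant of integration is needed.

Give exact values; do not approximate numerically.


Step 1. Substitute u = -t - 3, turning ∫(-1/(t**2 + 6*t + 18)) dt into ∫(1/(u**2 + 9)) du: now ∫(1/(u**2 + 9)) du.
Step 2. Evaluate the standard form: now atan(u/3)/3.
Step 3. Substitute back u = -t - 3: now -atan(t/3 + 1)/3.
Answer: -atan(t/3 + 1)/3.


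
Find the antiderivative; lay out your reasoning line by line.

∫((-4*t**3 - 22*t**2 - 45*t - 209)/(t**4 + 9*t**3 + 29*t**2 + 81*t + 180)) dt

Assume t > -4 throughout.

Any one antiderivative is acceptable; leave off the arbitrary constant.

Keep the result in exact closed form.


Step 1. Decompose ∫((-4*t**3 - 22*t**2 - 45*t - 209)/(t**4 + 9*t**3 + 29*t**2 + 81*t + 180)) dt by partial fractions, (-4*t**3 - 22*t**2 - 45*t - 209)/(t**4 + 9*t**3 + 29*t**2 + 81*t + 180) = -1/(t**2 + 9) + 1/(t + 5) - 5/(t + 4): now ∫(-5/(t + 4)) dt + ∫(1/(t + 5)) dt + ∫(-1/(t**2 + 9)) dt.
Step 2. Evaluate the standard form [assuming t > -4]: now -5*log(t + 4) + ∫(1/(t + 5)) dt + ∫(-1/(t**2 + 9)) dt.
Step 3. Evaluate the standard form [assuming t > -5]: now -5*log(t + 4) + log(t + 5) + ∫(-1/(t**2 + 9)) dt.
Step 4. Evaluate the standard form: now -5*log(t + 4) + log(t + 5) - atan(t/3)/3.
Answer: -5*log(t + 4) + log(t + 5) - atan(t/3)/3.


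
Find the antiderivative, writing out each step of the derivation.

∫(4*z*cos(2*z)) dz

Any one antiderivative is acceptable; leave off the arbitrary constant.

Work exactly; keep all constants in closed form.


Step 1. Integrate ∫(4*z*cos(2*z)) dz by parts with u = z, dv = (4*cos(2*z)) dz, so v = 2*sin(2*z): now 2*z*sin(2*z) + ∫(-2*sin(2*z)) dz.
Step 2. Evaluate the standard form: now 2*z*sin(2*z) + cos(2*z).
Answer: 2*z*sin(2*z) + cos(2*z).


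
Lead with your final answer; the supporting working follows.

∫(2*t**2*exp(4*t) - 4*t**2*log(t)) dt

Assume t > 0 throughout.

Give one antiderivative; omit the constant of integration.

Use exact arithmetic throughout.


The answer is -4*t**3*log(t)/3 + 4*t**3/9 + t**2*exp(4*t)/2 - t*exp(4*t)/4 + exp(4*t)/16.
Step 1. Rewrite: now ∫(2*t**2*exp(4*t)) dt + ∫(-4*t**2*log(t)) dt.
Step 2. Integrate ∫(2*t**2*exp(4*t)) dt by parts with u = t**2, dv = (2*exp(4*t)) dt, so v = exp(4*t)/2: now t**2*exp(4*t)/2 + ∫(-t*exp(4*t)) dt + ∫(-4*t**2*log(t)) dt.
Step 3. Integrate ∫(-t*exp(4*t)) dt by parts with u = t, dv = (-exp(4*t)) dt, so v = -exp(4*t)/4: now t**2*exp(4*t)/2 - t*exp(4*t)/4 + ∫(-4*t**2*log(t)) dt + ∫(exp(4*t)/4) dt.
Step 4. Evaluate the standard form: now t**2*exp(4*t)/2 - t*exp(4*t)/4 + exp(4*t)/16 + ∫(-4*t**2*log(t)) dt.
Step 5. Integrate ∫(-4*t**2*log(t)) dt by parts with u = log(t), dv = (-4*t**2) dt, so v = -4*t**3/3 [assuming t > 0]: now -4*t**3*log(t)/3 + t**2*exp(4*t)/2 - t*exp(4*t)/4 + exp(4*t)/16 + ∫(4*t**2/3) dt.
Step 6. Evaluate the standard form: now -4*t**3*log(t)/3 + 4*t**3/9 + t**2*exp(4*t)/2 - t*exp(4*t)/4 + exp(4*t)/16.
Answer: -4*t**3*log(t)/3 + 4*t**3/9 + t**2*exp(4*t)/2 - t*exp(4*t)/4 + exp(4*t)/16.


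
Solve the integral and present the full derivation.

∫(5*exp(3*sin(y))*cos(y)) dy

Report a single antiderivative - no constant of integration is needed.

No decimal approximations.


Step 1. Substitute u = sin(y), turning ∫(5*exp(3*sin(y))*cos(y)) dy into ∫(5*exp(3*u)) du: now ∫(5*exp(3*u)) du.
Step 2. Evaluate the standard form: now 5*exp(3*u)/3.
Step 3. Substitute back u = sin(y): now 5*exp(3*sin(y))/3.
Answer: 5*exp(3*sin(y))/3.


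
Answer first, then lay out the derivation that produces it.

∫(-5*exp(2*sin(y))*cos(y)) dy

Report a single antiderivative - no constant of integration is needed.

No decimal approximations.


The answer is -5*exp(2*sin(y))/2.
Step 1. Substitute u = sin(y), turning ∫(-5*exp(2*sin(y))*cos(y)) dy into ∫(-5*exp(2*u)) du: now ∫(-5*exp(2*u)) du.
Step 2. Evaluate the standard form: now -5*exp(2*u)/2.
Step 3. Substitute back u = sin(y): now -5*exp(2*sin(y))/2.
Answer: -5*exp(2*sin(y))/2.


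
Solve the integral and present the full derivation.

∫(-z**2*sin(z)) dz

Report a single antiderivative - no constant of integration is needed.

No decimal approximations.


Step 1. Integrate ∫(-z**2*sin(z)) dz by parts with u = z**2, dv = (-sin(z)) dz, so v = cos(z): now z**2*cos(z) + ∫(-2*z*cos(z)) dz.
Step 2. Integrate ∫(-2*z*cos(z)) dz by parts with u = z, dv = (-2*cos(z)) dz, so v = -2*sin(z): now z**2*cos(z) - 2*z*sin(z) + ∫(2*sin(z)) dz.
Step 3. Evaluate the standard form: now z**2*cos(z) - 2*z*sin(z) - 2*cos(z).
Answer: z**2*cos(z) - 2*z*sin(z) - 2*cos(z).


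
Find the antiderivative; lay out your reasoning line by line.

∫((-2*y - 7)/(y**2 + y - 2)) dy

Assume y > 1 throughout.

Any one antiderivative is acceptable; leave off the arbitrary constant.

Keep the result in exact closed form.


Step 1. Decompose ∫((-2*y - 7)/(y**2 + y - 2)) dy by partial fractions, (-2*y - 7)/(y**2 + y - 2) = 1/(y + 2) - 3/(y - 1): now ∫(-3/(y - 1)) dy + ∫(1/(y + 2)) dy.
Step 2. Evaluate the standard form [assuming y > -2]: now log(y + 2) + ∫(-3/(y - 1)) dy.
Step 3. Evaluate the standard form [assuming y > 1]: now -3*log(y - 1) + log(y + 2).
Answer: -3*log(y - 1) + log(y + 2).


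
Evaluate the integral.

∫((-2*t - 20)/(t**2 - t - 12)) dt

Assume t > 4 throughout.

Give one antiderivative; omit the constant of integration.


Answer: -4*log(t - 4) + 2*log(t + 3).


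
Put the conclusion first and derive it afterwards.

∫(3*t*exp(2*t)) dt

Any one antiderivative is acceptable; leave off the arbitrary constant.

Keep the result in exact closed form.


The answer is 3*t*exp(2*t)/2 - 3*exp(2*t)/4.
Step 1. Integrate ∫(3*t*exp(2*t)) dt by parts with u = t, dv = (3*exp(2*t)) dt, so v = 3*exp(2*t)/2: now 3*t*exp(2*t)/2 + ∫(-3*exp(2*t)/2) dt.
Step 2. Evaluate the standard form: now 3*t*exp(2*t)/2 - 3*exp(2*t)/4.
Answer: 3*t*exp(2*t)/2 - 3*exp(2*t)/4.


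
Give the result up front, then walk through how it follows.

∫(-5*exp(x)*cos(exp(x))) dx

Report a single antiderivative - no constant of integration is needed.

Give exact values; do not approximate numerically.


The answer is -5*sin(exp(x)).
Step 1. Substitute u = exp(x), turning ∫(-5*exp(x)*cos(exp(x))) dx into ∫(-5*cos(u)) du: now ∫(-5*cos(u)) du.
Step 2. Evaluate the standard form: now -5*sin(u).
Step 3. Substitute back u = exp(x): now -5*sin(exp(x)).
Answer: -5*sin(exp(x)).


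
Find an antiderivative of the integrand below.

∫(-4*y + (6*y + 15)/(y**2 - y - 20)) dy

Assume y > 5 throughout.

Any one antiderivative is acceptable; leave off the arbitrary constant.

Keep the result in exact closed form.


Answer: -2*y**2 + 5*log(y - 5) + log(y + 4).


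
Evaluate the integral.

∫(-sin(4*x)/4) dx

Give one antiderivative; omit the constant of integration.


Answer: cos(4*x)/16.


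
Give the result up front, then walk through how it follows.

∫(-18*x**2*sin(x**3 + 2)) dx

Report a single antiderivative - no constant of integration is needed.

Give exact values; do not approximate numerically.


The answer is 6*cos(x**3 + 2).
Step 1. Substitute u = x**3 + 2, turning ∫(-18*x**2*sin(x**3 + 2)) dx into ∫(-6*sin(u)) du: now ∫(-6*sin(u)) du.
Step 2. Evaluate the standard form: now 6*cos(u).
Step 3. Substitute back u = x**3 + 2: now 6*cos(x**3 + 2).
Answer: 6*cos(x**3 + 2).


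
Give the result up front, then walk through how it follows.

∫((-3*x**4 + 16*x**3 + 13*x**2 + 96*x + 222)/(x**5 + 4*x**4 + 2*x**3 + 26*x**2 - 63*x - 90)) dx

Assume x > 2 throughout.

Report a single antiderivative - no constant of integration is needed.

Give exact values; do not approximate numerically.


The answer is 2*log(x - 2) - log(x + 1) - 4*log(x + 5) + atan(x/3).
Step 1. Decompose ∫((-3*x**4 + 16*x**3 + 13*x**2 + 96*x + 222)/(x**5 + 4*x**4 + 2*x**3 + 26*x**2 - 63*x - 90)) dx by partial fractions, (-3*x**4 + 16*x**3 + 13*x**2 + 96*x + 222)/(x**5 + 4*x**4 + 2*x**3 + 26*x**2 - 63*x - 90) = 3/(x**2 + 9) - 4/(x + 5) - 1/(x + 1) + 2/(x - 2): now ∫(2/(x - 2)) dx + ∫(-1/(x + 1)) dx + ∫(-4/(x + 5)) dx + ∫(3/(x**2 + 9)) dx.
Step 2. Evaluate the standard form [assuming x > -5]: now -4*log(x + 5) + ∫(2/(x - 2)) dx + ∫(-1/(x + 1)) dx + ∫(3/(x**2 + 9)) dx.
Step 3. Evaluate the standard form [assuming x > 2]: now 2*log(x - 2) - 4*log(x + 5) + ∫(-1/(x + 1)) dx + ∫(3/(x**2 + 9)) dx.
Step 4. Evaluate the standard form [assuming x > -1]: now 2*log(x - 2) - log(x + 1) - 4*log(x + 5) + ∫(3/(x**2 + 9)) dx.
Step 5. Evaluate the standard form: now 2*log(x - 2) - log(x + 1) - 4*log(x + 5) + atan(x/3).
Answer: 2*log(x - 2) - log(x + 1) - 4*log(x + 5) + atan(x/3).


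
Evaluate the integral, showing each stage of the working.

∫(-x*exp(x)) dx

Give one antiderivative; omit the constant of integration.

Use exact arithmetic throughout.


Step 1. Integrate ∫(-x*exp(x)) dx by parts with u = x, dv = (-exp(x)) dx, so v = -exp(x): now -x*exp(x) + ∫(exp(x)) dx.
Step 2. Evaluate the standard form: now -x*exp(x) + exp(x).
Answer: -x*exp(x) + exp(x).


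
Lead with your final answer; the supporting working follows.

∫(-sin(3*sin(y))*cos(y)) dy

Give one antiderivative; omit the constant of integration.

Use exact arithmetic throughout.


The answer is cos(3*sin(y))/3.
Step 1. Substitute u = sin(y), turning ∫(-sin(3*sin(y))*cos(y)) dy into ∫(-sin(3*u)) du: now ∫(-sin(3*u)) du.
Step 2. Evaluate the standard form: now cos(3*u)/3.
Step 3. Substitute back u = sin(y): now cos(3*sin(y))/3.
Answer: cos(3*sin(y))/3.


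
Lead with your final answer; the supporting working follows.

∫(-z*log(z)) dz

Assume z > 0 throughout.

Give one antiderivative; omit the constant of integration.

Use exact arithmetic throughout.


The answer is -z**2*log(z)/2 + z**2/4.
Step 1. Integrate ∫(-z*log(z)) dz by parts with u = log(z), dv = (-z) dz, so v = -z**2/2 [assuming z > 0]: now -z**2*log(z)/2 + ∫(z/2) dz.
Step 2. Evaluate the standard form: now -z**2*log(z)/2 + z**2/4.
Answer: -z**2*log(z)/2 + z**2/4.


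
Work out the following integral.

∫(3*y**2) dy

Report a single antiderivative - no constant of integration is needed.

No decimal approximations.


Answer: y**3.


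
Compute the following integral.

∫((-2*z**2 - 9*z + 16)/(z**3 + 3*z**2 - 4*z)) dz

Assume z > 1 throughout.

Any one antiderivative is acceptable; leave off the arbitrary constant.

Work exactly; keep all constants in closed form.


Answer: -4*log(z) + log(z - 1) + log(z + 4).


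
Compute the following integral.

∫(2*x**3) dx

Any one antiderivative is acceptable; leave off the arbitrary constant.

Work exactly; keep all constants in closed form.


Answer: x**4/2.


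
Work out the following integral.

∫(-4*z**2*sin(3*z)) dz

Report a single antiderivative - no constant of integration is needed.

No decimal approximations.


Answer: 4*z**2*cos(3*z)/3 - 8*z*sin(3*z)/9 - 8*cos(3*z)/27.


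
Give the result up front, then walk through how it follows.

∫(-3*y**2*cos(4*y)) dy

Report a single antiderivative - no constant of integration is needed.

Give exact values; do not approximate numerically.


The answer is -3*y**2*sin(4*y)/4 - 3*y*cos(4*y)/8 + 3*sin(4*y)/32.
Step 1. Integrate ∫(-3*y**2*cos(4*y)) dy by parts with u = y**2, dv = (-3*cos(4*y)) dy, so v = -3*sin(4*y)/4: now -3*y**2*sin(4*y)/4 + ∫(3*y*sin(4*y)/2) dy.
Step 2. Integrate ∫(3*y*sin(4*y)/2) dy by parts with u = y, dv = (3*sin(4*y)/2) dy, so v = -3*cos(4*y)/8: now -3*y**2*sin(4*y)/4 - 3*y*cos(4*y)/8 + ∫(3*cos(4*y)/8) dy.
Step 3. Evaluate the standard form: now -3*y**2*sin(4*y)/4 - 3*y*cos(4*y)/8 + 3*sin(4*y)/32.
Answer: -3*y**2*sin(4*y)/4 - 3*y*cos(4*y)/8 + 3*sin(4*y)/32.


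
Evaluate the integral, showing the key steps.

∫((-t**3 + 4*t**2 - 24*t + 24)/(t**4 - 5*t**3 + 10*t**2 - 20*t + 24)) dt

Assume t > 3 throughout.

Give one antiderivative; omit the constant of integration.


Step 1. Decompose ∫((-t**3 + 4*t**2 - 24*t + 24)/(t**4 - 5*t**3 + 10*t**2 - 20*t + 24)) dt by partial fractions, (-t**3 + 4*t**2 - 24*t + 24)/(t**4 - 5*t**3 + 10*t**2 - 20*t + 24) = 4/(t**2 + 4) + 2/(t - 2) - 3/(t - 3): now ∫(-3/(t - 3)) dt + ∫(2/(t - 2)) dt + ∫(4/(t**2 + 4)) dt.
Step 2. Evaluate the standard form [assuming t > 3]: now -3*log(t - 3) + ∫(2/(t - 2)) dt + ∫(4/(t**2 + 4)) dt.
Step 3. Evaluate the standard form [assuming t > 2]: now -3*log(t - 3) + 2*log(t - 2) + ∫(4/(t**2 + 4)) dt.
Step 4. Evaluate the standard form: now -3*log(t - 3) + 2*log(t - 2) + 2*atan(t/2).
Answer: -3*log(t - 3) + 2*log(t - 2) + 2*atan(t/2).


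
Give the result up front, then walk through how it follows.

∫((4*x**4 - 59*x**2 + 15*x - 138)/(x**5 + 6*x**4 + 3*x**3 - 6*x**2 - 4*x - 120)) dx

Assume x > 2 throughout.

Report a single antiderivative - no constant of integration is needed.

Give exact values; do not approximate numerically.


The answer is -log(x - 2) + 3*log(x + 3) + 2*log(x + 5) - 3*atan(x/2)/2.
Step 1. Decompose ∫((4*x**4 - 59*x**2 + 15*x - 138)/(x**5 + 6*x**4 + 3*x**3 - 6*x**2 - 4*x - 120)) dx by partial fractions, (4*x**4 - 59*x**2 + 15*x - 138)/(x**5 + 6*x**4 + 3*x**3 - 6*x**2 - 4*x - 120) = -3/(x**2 + 4) + 2/(x + 5) + 3/(x + 3) - 1/(x - 2): now ∫(-1/(x - 2)) dx + ∫(3/(x + 3)) dx + ∫(2/(x + 5)) dx + ∫(-3/(x**2 + 4)) dx.
Step 2. Evaluate the standard form [assuming x > 2]: now -log(x - 2) + ∫(3/(x + 3)) dx + ∫(2/(x + 5)) dx + ∫(-3/(x**2 + 4)) dx.
Step 3. Evaluate the standard form [assuming x > -3]: now -log(x - 2) + 3*log(x + 3) + ∫(2/(x + 5)) dx + ∫(-3/(x**2 + 4)) dx.
Step 4. Evaluate the standard form [assuming x > -5]: now -log(x - 2) + 3*log(x + 3) + 2*log(x + 5) + ∫(-3/(x**2 + 4)) dx.
Step 5. Evaluate the standard form: now -log(x - 2) + 3*log(x + 3) + 2*log(x + 5) - 3*atan(x/2)/2.
Answer: -log(x - 2) + 3*log(x + 3) + 2*log(x + 5) - 3*atan(x/2)/2.


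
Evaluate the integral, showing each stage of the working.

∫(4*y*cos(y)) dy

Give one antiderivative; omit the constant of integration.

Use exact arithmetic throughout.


Step 1. Integrate ∫(4*y*cos(y)) dy by parts with u = y, dv = (4*cos(y)) dy, so v = 4*sin(y): now 4*y*sin(y) + ∫(-4*sin(y)) dy.
Step 2. Evaluate the standard form: now 4*y*sin(y) + 4*cos(y).
Answer: 4*y*sin(y) + 4*cos(y).


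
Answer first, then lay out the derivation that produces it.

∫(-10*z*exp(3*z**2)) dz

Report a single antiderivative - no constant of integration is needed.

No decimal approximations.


The answer is -5*exp(3*z**2)/3.
Step 1. Substitute u = z**2, turning ∫(-10*z*exp(3*z**2)) dz into ∫(-5*exp(3*u)) du: now ∫(-5*exp(3*u)) du.
Step 2. Evaluate the standard form: now -5*exp(3*u)/3.
Step 3. Substitute back u = z**2: now -5*exp(3*z**2)/3.
Answer: -5*exp(3*z**2)/3.


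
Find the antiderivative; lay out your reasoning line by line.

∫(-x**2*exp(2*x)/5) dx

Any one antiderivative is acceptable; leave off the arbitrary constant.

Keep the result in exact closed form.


Step 1. Integrate ∫(-x**2*exp(2*x)/5) dx by parts with u = x**2, dv = (-exp(2*x)/5) dx, so v = -exp(2*x)/10: now -x**2*exp(2*x)/10 + ∫(x*exp(2*x)/5) dx.
Step 2. Integrate ∫(x*exp(2*x)/5) dx by parts with u = x, dv = (exp(2*x)/5) dx, so v = exp(2*x)/10: now -x**2*exp(2*x)/10 + x*exp(2*x)/10 + ∫(-exp(2*x)/10) dx.
Step 3. Evaluate the standard form: now -x**2*exp(2*x)/10 + x*exp(2*x)/10 - exp(2*x)/20.
Answer: -x**2*exp(2*x)/10 + x*exp(2*x)/10 - exp(2*x)/20.


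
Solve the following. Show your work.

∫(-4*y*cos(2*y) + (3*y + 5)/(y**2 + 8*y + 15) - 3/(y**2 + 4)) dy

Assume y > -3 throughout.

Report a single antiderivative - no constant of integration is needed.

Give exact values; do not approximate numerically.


Step 1. Rewrite: now ∫(-4*y*cos(2*y)) dy + ∫((3*y + 5)/(y**2 + 8*y + 15)) dy + ∫(-3/(y**2 + 4)) dy.
Step 2. Decompose ∫((3*y + 5)/(y**2 + 8*y + 15)) dy by partial fractions, (3*y + 5)/(y**2 + 8*y + 15) = 5/(y + 5) - 2/(y + 3): now ∫(-4*y*cos(2*y)) dy + ∫(-2/(y + 3)) dy + ∫(5/(y + 5)) dy + ∫(-3/(y**2 + 4)) dy.
Step 3. Evaluate the standard form [assuming y > -3]: now -2*log(y + 3) + ∫(-4*y*cos(2*y)) dy + ∫(5/(y + 5)) dy + ∫(-3/(y**2 + 4)) dy.
Step 4. Evaluate the standard form [assuming y > -5]: now -2*log(y + 3) + 5*log(y + 5) + ∫(-4*y*cos(2*y)) dy + ∫(-3/(y**2 + 4)) dy.
Step 5. Integrate ∫(-4*y*cos(2*y)) dy by parts with u = y, dv = (-4*cos(2*y)) dy, so v = -2*sin(2*y): now -2*y*sin(2*y) - 2*log(y + 3) + 5*log(y + 5) + ∫(-3/(y**2 + 4)) dy + ∫(2*sin(2*y)) dy.
Step 6. Evaluate the standard form: now -2*y*sin(2*y) - 2*log(y + 3) + 5*log(y + 5) - cos(2*y) + ∫(-3/(y**2 + 4)) dy.
Step 7. Evaluate the standard form: now -2*y*sin(2*y) - 2*log(y + 3) + 5*log(y + 5) - cos(2*y) - 3*atan(y/2)/2.
Answer: -2*y*sin(2*y) - 2*log(y + 3) + 5*log(y + 5) - cos(2*y) - 3*atan(y/2)/2.


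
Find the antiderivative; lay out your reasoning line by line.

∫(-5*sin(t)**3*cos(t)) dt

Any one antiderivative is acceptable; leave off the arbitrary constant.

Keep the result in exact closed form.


Step 1. Substitute u = sin(t), turning ∫(-5*sin(t)**3*cos(t)) dt into ∫(-5*u**3) du: now ∫(-5*u**3) du.
Step 2. Evaluate the standard form: now -5*u**4/4.
Step 3. Substitute back u = sin(t): now -5*sin(t)**4/4.
Answer: -5*sin(t)**4/4.


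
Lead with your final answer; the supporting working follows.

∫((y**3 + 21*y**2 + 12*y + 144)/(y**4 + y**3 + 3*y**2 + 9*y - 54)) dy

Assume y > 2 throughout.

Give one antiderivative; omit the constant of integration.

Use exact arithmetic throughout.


The answer is 4*log(y - 2) - 3*log(y + 3) + atan(y/3).
Step 1. Decompose ∫((y**3 + 21*y**2 + 12*y + 144)/(y**4 + y**3 + 3*y**2 + 9*y - 54)) dy by partial fractions, (y**3 + 21*y**2 + 12*y + 144)/(y**4 + y**3 + 3*y**2 + 9*y - 54) = 3/(y**2 + 9) - 3/(y + 3) + 4/(y - 2): now ∫(4/(y - 2)) dy + ∫(-3/(y + 3)) dy + ∫(3/(y**2 + 9)) dy.
Step 2. Evaluate the standard form [assuming y > -3]: now -3*log(y + 3) + ∫(4/(y - 2)) dy + ∫(3/(y**2 + 9)) dy.
Step 3. Evaluate the standard form [assuming y > 2]: now 4*log(y - 2) - 3*log(y + 3) + ∫(3/(y**2 + 9)) dy.
Step 4. Evaluate the standard form: now 4*log(y - 2) - 3*log(y + 3) + atan(y/3).
Answer: 4*log(y - 2) - 3*log(y + 3) + atan(y/3).


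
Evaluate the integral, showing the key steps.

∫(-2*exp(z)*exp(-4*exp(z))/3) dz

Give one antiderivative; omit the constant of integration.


Step 1. Substitute u = exp(z), turning ∫(-2*exp(z)*exp(-4*exp(z))/3) dz into ∫(-2*exp(-4*u)/3) du: now ∫(-2*exp(-4*u)/3) du.
Step 2. Evaluate the standard form: now exp(-4*u)/6.
Step 3. Substitute back u = exp(z): now exp(-4*exp(z))/6.
Answer: exp(-4*exp(z))/6.


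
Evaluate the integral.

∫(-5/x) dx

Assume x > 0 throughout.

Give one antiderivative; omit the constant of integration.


Answer: -5*log(x).


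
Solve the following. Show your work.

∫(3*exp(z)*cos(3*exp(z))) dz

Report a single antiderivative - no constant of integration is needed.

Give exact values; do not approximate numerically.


Step 1. Substitute u = exp(z), turning ∫(3*exp(z)*cos(3*exp(z))) dz into ∫(3*cos(3*u)) du: now ∫(3*cos(3*u)) du.
Step 2. Evaluate the standard form: now sin(3*u).
Step 3. Substitute back u = exp(z): now sin(3*exp(z)).
Answer: sin(3*exp(z)).


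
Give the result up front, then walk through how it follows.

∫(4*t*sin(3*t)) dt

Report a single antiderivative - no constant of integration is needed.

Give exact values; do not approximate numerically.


The answer is -4*t*cos(3*t)/3 + 4*sin(3*t)/9.
Step 1. Integrate ∫(4*t*sin(3*t)) dt by parts with u = t, dv = (4*sin(3*t)) dt, so v = -4*cos(3*t)/3: now -4*t*cos(3*t)/3 + ∫(4*cos(3*t)/3) dt.
Step 2. Evaluate the standard form: now -4*t*cos(3*t)/3 + 4*sin(3*t)/9.
Answer: -4*t*cos(3*t)/3 + 4*sin(3*t)/9.


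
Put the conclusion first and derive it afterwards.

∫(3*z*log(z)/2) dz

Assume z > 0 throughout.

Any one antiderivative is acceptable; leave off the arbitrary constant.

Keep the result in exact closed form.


The answer is 3*z**2*log(z)/4 - 3*z**2/8.
Step 1. Integrate ∫(3*z*log(z)/2) dz by parts with u = log(z), dv = (3*z/2) dz, so v = 3*z**2/4 [assuming z > 0]: now 3*z**2*log(z)/4 + ∫(-3*z/4) dz.
Step 2. Evaluate the standard form: now 3*z**2*log(z)/4 - 3*z**2/8.
Answer: 3*z**2*log(z)/4 - 3*z**2/8.


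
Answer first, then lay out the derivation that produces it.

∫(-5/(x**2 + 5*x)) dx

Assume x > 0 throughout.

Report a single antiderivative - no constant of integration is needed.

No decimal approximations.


The answer is -log(x) + log(x + 5).
Step 1. Decompose ∫(-5/(x**2 + 5*x)) dx by partial fractions, -5/(x**2 + 5*x) = 1/(x + 5) - 1/x: now ∫(-1/x) dx + ∫(1/(x + 5)) dx.
Step 2. Evaluate the standard form [assuming x > -5]: now log(x + 5) + ∫(-1/x) dx.
Step 3. Evaluate the standard form [assuming x > 0]: now -log(x) + log(x + 5).
Answer: -log(x) + log(x + 5).


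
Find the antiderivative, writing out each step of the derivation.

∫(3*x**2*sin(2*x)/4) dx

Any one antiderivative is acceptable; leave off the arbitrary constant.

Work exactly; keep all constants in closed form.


Step 1. Integrate ∫(3*x**2*sin(2*x)/4) dx by parts with u = x**2, dv = (3*sin(2*x)/4) dx, so v = -3*cos(2*x)/8: now -3*x**2*cos(2*x)/8 + ∫(3*x*cos(2*x)/4) dx.
Step 2. Integrate ∫(3*x*cos(2*x)/4) dx by parts with u = x, dv = (3*cos(2*x)/4) dx, so v = 3*sin(2*x)/8: now -3*x**2*cos(2*x)/8 + 3*x*sin(2*x)/8 + ∫(-3*sin(2*x)/8) dx.
Step 3. Evaluate the standard form: now -3*x**2*cos(2*x)/8 + 3*x*sin(2*x)/8 + 3*cos(2*x)/16.
Answer: -3*x**2*cos(2*x)/8 + 3*x*sin(2*x)/8 + 3*cos(2*x)/16.


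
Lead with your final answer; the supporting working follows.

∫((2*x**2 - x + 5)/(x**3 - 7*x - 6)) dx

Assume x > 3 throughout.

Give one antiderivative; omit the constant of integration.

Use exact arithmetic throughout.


The answer is log(x - 3) - 2*log(x + 1) + 3*log(x + 2).
Step 1. Decompose ∫((2*x**2 - x + 5)/(x**3 - 7*x - 6)) dx by partial fractions, (2*x**2 - x + 5)/(x**3 - 7*x - 6) = 3/(x + 2) - 2/(x + 1) + 1/(x - 3): now ∫(1/(x - 3)) dx + ∫(-2/(x + 1)) dx + ∫(3/(x + 2)) dx.
Step 2. Evaluate the standard form [assuming x > -2]: now 3*log(x + 2) + ∫(1/(x - 3)) dx + ∫(-2/(x + 1)) dx.
Step 3. Evaluate the standard form [assuming x > -1]: now -2*log(x + 1) + 3*log(x + 2) + ∫(1/(x - 3)) dx.
Step 4. Evaluate the standard form [assuming x > 3]: now log(x - 3) - 2*log(x + 1) + 3*log(x + 2).
Answer: log(x - 3) - 2*log(x + 1) + 3*log(x + 2).


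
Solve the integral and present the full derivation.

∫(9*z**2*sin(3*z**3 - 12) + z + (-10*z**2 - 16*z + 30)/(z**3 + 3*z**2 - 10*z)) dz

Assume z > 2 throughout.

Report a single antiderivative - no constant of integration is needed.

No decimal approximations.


Step 1. Rewrite: now ∫(z) dz + ∫(9*z**2*sin(3*z**3 - 12)) dz + ∫((-10*z**2 - 16*z + 30)/(z**3 + 3*z**2 - 10*z)) dz.
Step 2. Substitute u = z**3 - 4, turning ∫(9*z**2*sin(3*z**3 - 12)) dz into ∫(3*sin(3*u)) du: now ∫(z) dz + ∫((-10*z**2 - 16*z + 30)/(z**3 + 3*z**2 - 10*z)) dz + ∫(3*sin(3*u)) du.
Step 3. Evaluate the standard form: now -cos(3*u) + ∫(z) dz + ∫((-10*z**2 - 16*z + 30)/(z**3 + 3*z**2 - 10*z)) dz.
Step 4. Substitute back u = z**3 - 4: now -cos(3*z**3 - 12) + ∫(z) dz + ∫((-10*z**2 - 16*z + 30)/(z**3 + 3*z**2 - 10*z)) dz.
Step 5. Decompose ∫((-10*z**2 - 16*z + 30)/(z**3 + 3*z**2 - 10*z)) dz by partial fractions, (-10*z**2 - 16*z + 30)/(z**3 + 3*z**2 - 10*z) = -4/(z + 5) - 3/(z - 2) - 3/z: now -cos(3*z**3 - 12) + ∫(-3/z) dz + ∫(z) dz + ∫(-3/(z - 2)) dz + ∫(-4/(z + 5)) dz.
Step 6. Evaluate the standard form [assuming z > -5]: now -4*log(z + 5) - cos(3*z**3 - 12) + ∫(-3/z) dz + ∫(z) dz + ∫(-3/(z - 2)) dz.
Step 7. Evaluate the standard form [assuming z > 0]: now -3*log(z) - 4*log(z + 5) - cos(3*z**3 - 12) + ∫(z) dz + ∫(-3/(z - 2)) dz.
Step 8. Evaluate the standard form [assuming z > 2]: now -3*log(z) - 3*log(z - 2) - 4*log(z + 5) - cos(3*z**3 - 12) + ∫(z) dz.
Step 9. Evaluate the standard form: now z**2/2 - 3*log(z) - 3*log(z - 2) - 4*log(z + 5) - cos(3*z**3 - 12).
Answer: z**2/2 - 3*log(z) - 3*log(z - 2) - 4*log(z + 5) - cos(3*z**3 - 12).


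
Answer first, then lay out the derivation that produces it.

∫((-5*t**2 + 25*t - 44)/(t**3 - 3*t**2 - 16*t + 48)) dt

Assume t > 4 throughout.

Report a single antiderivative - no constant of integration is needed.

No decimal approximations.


The answer is -3*log(t - 4) + 2*log(t - 3) - 4*log(t + 4).
Step 1. Decompose ∫((-5*t**2 + 25*t - 44)/(t**3 - 3*t**2 - 16*t + 48)) dt by partial fractions, (-5*t**2 + 25*t - 44)/(t**3 - 3*t**2 - 16*t + 48) = -4/(t + 4) + 2/(t - 3) - 3/(t - 4): now ∫(-3/(t - 4)) dt + ∫(2/(t - 3)) dt + ∫(-4/(t + 4)) dt.
Step 2. Evaluate the standard form [assuming t > 4]: now -3*log(t - 4) + ∫(2/(t - 3)) dt + ∫(-4/(t + 4)) dt.
Step 3. Evaluate the standard form [assuming t > -4]: now -3*log(t - 4) - 4*log(t + 4) + ∫(2/(t - 3)) dt.
Step 4. Evaluate the standard form [assuming t > 3]: now -3*log(t - 4) + 2*log(t - 3) - 4*log(t + 4).
Answer: -3*log(t - 4) + 2*log(t - 3) - 4*log(t + 4).


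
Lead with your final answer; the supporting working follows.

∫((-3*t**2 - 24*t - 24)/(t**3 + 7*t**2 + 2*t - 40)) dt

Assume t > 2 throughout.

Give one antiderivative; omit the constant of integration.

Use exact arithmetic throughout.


The answer is -2*log(t - 2) - 4*log(t + 4) + 3*log(t + 5).
Step 1. Decompose ∫((-3*t**2 - 24*t - 24)/(t**3 + 7*t**2 + 2*t - 40)) dt by partial fractions, (-3*t**2 - 24*t - 24)/(t**3 + 7*t**2 + 2*t - 40) = 3/(t + 5) - 4/(t + 4) - 2/(t - 2): now ∫(-2/(t - 2)) dt + ∫(-4/(t + 4)) dt + ∫(3/(t + 5)) dt.
Step 2. Evaluate the standard form [assuming t > 2]: now -2*log(t - 2) + ∫(-4/(t + 4)) dt + ∫(3/(t + 5)) dt.
Step 3. Evaluate the standard form [assuming t > -4]: now -2*log(t - 2) - 4*log(t + 4) + ∫(3/(t + 5)) dt.
Step 4. Evaluate the standard form [assuming t > -5]: now -2*log(t - 2) - 4*log(t + 4) + 3*log(t + 5).
Answer: -2*log(t - 2) - 4*log(t + 4) + 3*log(t + 5).


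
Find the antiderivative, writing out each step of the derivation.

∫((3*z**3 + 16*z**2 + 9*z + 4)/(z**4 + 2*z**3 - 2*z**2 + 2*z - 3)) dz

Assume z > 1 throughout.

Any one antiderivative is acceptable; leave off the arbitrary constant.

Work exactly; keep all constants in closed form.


Step 1. Decompose ∫((3*z**3 + 16*z**2 + 9*z + 4)/(z**4 + 2*z**3 - 2*z**2 + 2*z - 3)) dz by partial fractions, (3*z**3 + 16*z**2 + 9*z + 4)/(z**4 + 2*z**3 - 2*z**2 + 2*z - 3) = 3/(z**2 + 1) - 1/(z + 3) + 4/(z - 1): now ∫(4/(z - 1)) dz + ∫(-1/(z + 3)) dz + ∫(3/(z**2 + 1)) dz.
Step 2. Evaluate the standard form [assuming z > -3]: now -log(z + 3) + ∫(4/(z - 1)) dz + ∫(3/(z**2 + 1)) dz.
Step 3. Evaluate the standard form [assuming z > 1]: now 4*log(z - 1) - log(z + 3) + ∫(3/(z**2 + 1)) dz.
Step 4. Evaluate the standard form: now 4*log(z - 1) - log(z + 3) + 3*atan(z).
Answer: 4*log(z - 1) - log(z + 3) + 3*atan(z).


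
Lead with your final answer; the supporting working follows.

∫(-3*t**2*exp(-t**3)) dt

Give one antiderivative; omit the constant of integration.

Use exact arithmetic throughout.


The answer is exp(-t**3).
Step 1. Substitute u = t**3, turning ∫(-3*t**2*exp(-t**3)) dt into ∫(-exp(-u)) du: now ∫(-exp(-u)) du.
Step 2. Evaluate the standard form: now exp(-u).
Step 3. Substitute back u = t**3: now exp(-t**3).
Answer: exp(-t**3).


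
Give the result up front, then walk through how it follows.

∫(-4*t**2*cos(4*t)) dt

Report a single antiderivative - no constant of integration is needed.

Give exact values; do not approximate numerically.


The answer is -t**2*sin(4*t) - t*cos(4*t)/2 + sin(4*t)/8.
Step 1. Integrate ∫(-4*t**2*cos(4*t)) dt by parts with u = t**2, dv = (-4*cos(4*t)) dt, so v = -sin(4*t): now -t**2*sin(4*t) + ∫(2*t*sin(4*t)) dt.
Step 2. Integrate ∫(2*t*sin(4*t)) dt by parts with u = t, dv = (2*sin(4*t)) dt, so v = -cos(4*t)/2: now -t**2*sin(4*t) - t*cos(4*t)/2 + ∫(cos(4*t)/2) dt.
Step 3. Evaluate the standard form: now -t**2*sin(4*t) - t*cos(4*t)/2 + sin(4*t)/8.
Answer: -t**2*sin(4*t) - t*cos(4*t)/2 + sin(4*t)/8.


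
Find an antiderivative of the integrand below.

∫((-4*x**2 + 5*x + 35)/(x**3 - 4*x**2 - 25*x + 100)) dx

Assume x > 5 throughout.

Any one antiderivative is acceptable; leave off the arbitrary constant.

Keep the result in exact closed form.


Answer: -4*log(x - 5) + log(x - 4) - log(x + 5).


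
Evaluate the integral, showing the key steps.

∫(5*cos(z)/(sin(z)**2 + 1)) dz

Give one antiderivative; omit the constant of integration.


Step 1. Substitute u = sin(z), turning ∫(5*cos(z)/(sin(z)**2 + 1)) dz into ∫(5/(u**2 + 1)) du: now ∫(5/(u**2 + 1)) du.
Step 2. Evaluate the standard form: now 5*atan(u).
Step 3. Substitute back u = sin(z): now 5*atan(sin(z)).
Answer: 5*atan(sin(z)).


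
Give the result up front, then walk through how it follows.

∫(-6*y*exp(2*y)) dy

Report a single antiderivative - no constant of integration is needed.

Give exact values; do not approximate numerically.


The answer is -3*y*exp(2*y) + 3*exp(2*y)/2.
Step 1. Integrate ∫(-6*y*exp(2*y)) dy by parts with u = y, dv = (-6*exp(2*y)) dy, so v = -3*exp(2*y): now -3*y*exp(2*y) + ∫(3*exp(2*y)) dy.
Step 2. Evaluate the standard form: now -3*y*exp(2*y) + 3*exp(2*y)/2.
Answer: -3*y*exp(2*y) + 3*exp(2*y)/2.
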